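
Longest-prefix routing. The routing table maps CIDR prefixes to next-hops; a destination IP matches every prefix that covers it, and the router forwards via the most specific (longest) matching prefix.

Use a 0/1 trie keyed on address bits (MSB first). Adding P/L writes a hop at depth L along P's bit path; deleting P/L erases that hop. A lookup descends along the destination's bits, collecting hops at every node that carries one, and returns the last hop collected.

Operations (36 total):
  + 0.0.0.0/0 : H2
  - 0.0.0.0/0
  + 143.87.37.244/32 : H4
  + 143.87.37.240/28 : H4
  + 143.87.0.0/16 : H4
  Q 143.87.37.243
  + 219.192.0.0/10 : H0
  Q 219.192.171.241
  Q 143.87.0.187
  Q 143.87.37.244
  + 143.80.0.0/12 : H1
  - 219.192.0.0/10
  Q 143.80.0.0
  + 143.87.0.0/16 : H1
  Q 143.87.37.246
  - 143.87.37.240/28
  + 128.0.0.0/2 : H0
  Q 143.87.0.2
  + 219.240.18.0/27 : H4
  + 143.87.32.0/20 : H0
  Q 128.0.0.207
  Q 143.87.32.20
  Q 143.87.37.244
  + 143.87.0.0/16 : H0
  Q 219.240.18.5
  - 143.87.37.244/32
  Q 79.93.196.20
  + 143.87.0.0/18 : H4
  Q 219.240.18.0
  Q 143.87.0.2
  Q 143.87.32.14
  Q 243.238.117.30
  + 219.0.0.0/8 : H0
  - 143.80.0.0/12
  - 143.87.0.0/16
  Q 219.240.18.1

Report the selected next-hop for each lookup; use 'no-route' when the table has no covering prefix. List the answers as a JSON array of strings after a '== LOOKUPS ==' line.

Trace:
  add 0.0.0.0/0 -> H2 at depth 0
  del 0.0.0.0/0 (clear depth 0)
  add 143.87.37.244/32 -> H4 at depth 32
  add 143.87.37.240/28 -> H4 at depth 28
  add 143.87.0.0/16 -> H4 at depth 16
  lookup 143.87.37.243: bits 10001111010101110010010111110 walk d0:-→d1:-→d2:-→d3:-→d4:-→d5:-→d6:-→d7:-→d8:-→d9:-→d10:-→d11:-→d12:-→d13:-→d14:-→d15:-→d16:H4→d17:-→d18:-→d19:-→d20:-→d21:-→d22:-→d23:-→d24:-→d25:-→d26:-→d27:-→d28:H4→d29:- -> H4
  add 219.192.0.0/10 -> H0 at depth 10
  lookup 219.192.171.241: bits 1101101111 walk d0:-→d1:-→d2:-→d3:-→d4:-→d5:-→d6:-→d7:-→d8:-→d9:-→d10:H0 -> H0
  lookup 143.87.0.187: bits 100011110101011100 walk d0:-→d1:-→d2:-→d3:-→d4:-→d5:-→d6:-→d7:-→d8:-→d9:-→d10:-→d11:-→d12:-→d13:-→d14:-→d15:-→d16:H4→d17:-→d18:- -> H4
  lookup 143.87.37.244: bits 10001111010101110010010111110100 walk d0:-→d1:-→d2:-→d3:-→d4:-→d5:-→d6:-→d7:-→d8:-→d9:-→d10:-→d11:-→d12:-→d13:-→d14:-→d15:-→d16:H4→d17:-→d18:-→d19:-→d20:-→d21:-→d22:-→d23:-→d24:-→d25:-→d26:-→d27:-→d28:H4→d29:-→d30:-→d31:-→d32:H4 -> H4
  add 143.80.0.0/12 -> H1 at depth 12
  del 219.192.0.0/10 (clear depth 10)
  lookup 143.80.0.0: bits 1000111101010 walk d0:-→d1:-→d2:-→d3:-→d4:-→d5:-→d6:-→d7:-→d8:-→d9:-→d10:-→d11:-→d12:H1→d13:- -> H1
  add 143.87.0.0/16 -> H1 at depth 16
  lookup 143.87.37.246: bits 100011110101011100100101111101 walk d0:-→d1:-→d2:-→d3:-→d4:-→d5:-→d6:-→d7:-→d8:-→d9:-→d10:-→d11:-→d12:H1→d13:-→d14:-→d15:-→d16:H1→d17:-→d18:-→d19:-→d20:-→d21:-→d22:-→d23:-→d24:-→d25:-→d26:-→d27:-→d28:H4→d29:-→d30:- -> H4
  del 143.87.37.240/28 (clear depth 28)
  add 128.0.0.0/2 -> H0 at depth 2
  lookup 143.87.0.2: bits 100011110101011100 walk d0:-→d1:-→d2:H0→d3:-→d4:-→d5:-→d6:-→d7:-→d8:-→d9:-→d10:-→d11:-→d12:H1→d13:-→d14:-→d15:-→d16:H1→d17:-→d18:- -> H1
  add 219.240.18.0/27 -> H4 at depth 27
  add 143.87.32.0/20 -> H0 at depth 20
  lookup 128.0.0.207: bits 1000 walk d0:-→d1:-→d2:H0→d3:-→d4:- -> H0
  lookup 143.87.32.20: bits 100011110101011100100 walk d0:-→d1:-→d2:H0→d3:-→d4:-→d5:-→d6:-→d7:-→d8:-→d9:-→d10:-→d11:-→d12:H1→d13:-→d14:-→d15:-→d16:H1→d17:-→d18:-→d19:-→d20:H0→d21:- -> H0
  lookup 143.87.37.244: bits 10001111010101110010010111110100 walk d0:-→d1:-→d2:H0→d3:-→d4:-→d5:-→d6:-→d7:-→d8:-→d9:-→d10:-→d11:-→d12:H1→d13:-→d14:-→d15:-→d16:H1→d17:-→d18:-→d19:-→d20:H0→d21:-→d22:-→d23:-→d24:-→d25:-→d26:-→d27:-→d28:-→d29:-→d30:-→d31:-→d32:H4 -> H4
  add 143.87.0.0/16 -> H0 at depth 16
  lookup 219.240.18.5: bits 110110111111000000010010000 walk d0:-→d1:-→d2:-→d3:-→d4:-→d5:-→d6:-→d7:-→d8:-→d9:-→d10:-→d11:-→d12:-→d13:-→d14:-→d15:-→d16:-→d17:-→d18:-→d19:-→d20:-→d21:-→d22:-→d23:-→d24:-→d25:-→d26:-→d27:H4 -> H4
  del 143.87.37.244/32 (clear depth 32)
  lookup 79.93.196.20: bits ε walk d0:- -> no-route
  add 143.87.0.0/18 -> H4 at depth 18
  lookup 219.240.18.0: bits 110110111111000000010010000 walk d0:-→d1:-→d2:-→d3:-→d4:-→d5:-→d6:-→d7:-→d8:-→d9:-→d10:-→d11:-→d12:-→d13:-→d14:-→d15:-→d16:-→d17:-→d18:-→d19:-→d20:-→d21:-→d22:-→d23:-→d24:-→d25:-→d26:-→d27:H4 -> H4
  lookup 143.87.0.2: bits 100011110101011100 walk d0:-→d1:-→d2:H0→d3:-→d4:-→d5:-→d6:-→d7:-→d8:-→d9:-→d10:-→d11:-→d12:H1→d13:-→d14:-→d15:-→d16:H0→d17:-→d18:H4 -> H4
  lookup 143.87.32.14: bits 100011110101011100100 walk d0:-→d1:-→d2:H0→d3:-→d4:-→d5:-→d6:-→d7:-→d8:-→d9:-→d10:-→d11:-→d12:H1→d13:-→d14:-→d15:-→d16:H0→d17:-→d18:H4→d19:-→d20:H0→d21:- -> H0
  lookup 243.238.117.30: bits 11 walk d0:-→d1:-→d2:- -> no-route
  add 219.0.0.0/8 -> H0 at depth 8
  del 143.80.0.0/12 (clear depth 12)
  del 143.87.0.0/16 (clear depth 16)
  lookup 219.240.18.1: bits 110110111111000000010010000 walk d0:-→d1:-→d2:-→d3:-→d4:-→d5:-→d6:-→d7:-→d8:H0→d9:-→d10:-→d11:-→d12:-→d13:-→d14:-→d15:-→d16:-→d17:-→d18:-→d19:-→d20:-→d21:-→d22:-→d23:-→d24:-→d25:-→d26:-→d27:H4 -> H4

== LOOKUPS ==
["H4","H0","H4","H4","H1","H4","H1","H0","H0","H4","H4","no-route","H4","H4","H0","no-route","H4"]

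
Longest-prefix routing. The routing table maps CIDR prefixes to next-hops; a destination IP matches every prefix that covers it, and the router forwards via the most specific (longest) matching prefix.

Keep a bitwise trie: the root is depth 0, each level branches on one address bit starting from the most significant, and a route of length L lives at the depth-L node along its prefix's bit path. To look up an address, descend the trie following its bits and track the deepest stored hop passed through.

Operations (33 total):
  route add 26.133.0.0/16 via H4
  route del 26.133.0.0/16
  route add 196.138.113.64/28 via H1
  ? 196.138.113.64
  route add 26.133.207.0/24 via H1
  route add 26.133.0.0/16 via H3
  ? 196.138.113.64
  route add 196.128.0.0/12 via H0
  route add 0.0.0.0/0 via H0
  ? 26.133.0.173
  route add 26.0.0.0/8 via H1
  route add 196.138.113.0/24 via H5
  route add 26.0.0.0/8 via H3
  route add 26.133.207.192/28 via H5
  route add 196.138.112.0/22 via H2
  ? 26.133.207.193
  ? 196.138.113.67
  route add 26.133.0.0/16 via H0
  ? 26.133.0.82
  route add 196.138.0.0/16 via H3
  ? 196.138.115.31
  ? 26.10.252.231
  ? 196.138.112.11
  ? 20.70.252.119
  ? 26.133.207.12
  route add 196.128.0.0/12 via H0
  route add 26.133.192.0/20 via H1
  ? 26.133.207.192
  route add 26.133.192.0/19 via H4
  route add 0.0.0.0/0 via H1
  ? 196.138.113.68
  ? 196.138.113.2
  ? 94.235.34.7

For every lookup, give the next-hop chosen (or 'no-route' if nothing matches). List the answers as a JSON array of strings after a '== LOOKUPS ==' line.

Apply in order:
  + 26.133.0.0/16 (H4) depth=16
  del 26.133.0.0/16 (clear depth 16)
  + 196.138.113.64/28 (H1) depth=28
  ? 196.138.113.64  path d0:-→d1:-→d2:-→d3:-→d4:-→d5:-→d6:-→d7:-→d8:-→d9:-→d10:-→d11:-→d12:-→d13:-→d14:-→d15:-→d16:-→d17:-→d18:-→d19:-→d20:-→d21:-→d22:-→d23:-→d24:-→d25:-→d26:-→d27:-→d28:H1  best=H1
  + 26.133.207.0/24 (H1) depth=24
  + 26.133.0.0/16 (H3) depth=16
  ? 196.138.113.64  path d0:-→d1:-→d2:-→d3:-→d4:-→d5:-→d6:-→d7:-→d8:-→d9:-→d10:-→d11:-→d12:-→d13:-→d14:-→d15:-→d16:-→d17:-→d18:-→d19:-→d20:-→d21:-→d22:-→d23:-→d24:-→d25:-→d26:-→d27:-→d28:H1  best=H1
  + 196.128.0.0/12 (H0) depth=12
  + 0.0.0.0/0 (H0) depth=0
  ? 26.133.0.173  path d0:H0→d1:-→d2:-→d3:-→d4:-→d5:-→d6:-→d7:-→d8:-→d9:-→d10:-→d11:-→d12:-→d13:-→d14:-→d15:-→d16:H3  best=H3
  + 26.0.0.0/8 (H1) depth=8
  + 196.138.113.0/24 (H5) depth=24
  + 26.0.0.0/8 (H3) depth=8
  + 26.133.207.192/28 (H5) depth=28
  + 196.138.112.0/22 (H2) depth=22
  ? 26.133.207.193  path d0:H0→d1:-→d2:-→d3:-→d4:-→d5:-→d6:-→d7:-→d8:H3→d9:-→d10:-→d11:-→d12:-→d13:-→d14:-→d15:-→d16:H3→d17:-→d18:-→d19:-→d20:-→d21:-→d22:-→d23:-→d24:H1→d25:-→d26:-→d27:-→d28:H5  best=H5
  ? 196.138.113.67  path d0:H0→d1:-→d2:-→d3:-→d4:-→d5:-→d6:-→d7:-→d8:-→d9:-→d10:-→d11:-→d12:H0→d13:-→d14:-→d15:-→d16:-→d17:-→d18:-→d19:-→d20:-→d21:-→d22:H2→d23:-→d24:H5→d25:-→d26:-→d27:-→d28:H1  best=H1
  + 26.133.0.0/16 (H0) depth=16
  ? 26.133.0.82  path d0:H0→d1:-→d2:-→d3:-→d4:-→d5:-→d6:-→d7:-→d8:H3→d9:-→d10:-→d11:-→d12:-→d13:-→d14:-→d15:-→d16:H0  best=H0
  + 196.138.0.0/16 (H3) depth=16
  ? 196.138.115.31  path d0:H0→d1:-→d2:-→d3:-→d4:-→d5:-→d6:-→d7:-→d8:-→d9:-→d10:-→d11:-→d12:H0→d13:-→d14:-→d15:-→d16:H3→d17:-→d18:-→d19:-→d20:-→d21:-→d22:H2  best=H2
  ? 26.10.252.231  path d0:H0→d1:-→d2:-→d3:-→d4:-→d5:-→d6:-→d7:-→d8:H3  best=H3
  ? 196.138.112.11  path d0:H0→d1:-→d2:-→d3:-→d4:-→d5:-→d6:-→d7:-→d8:-→d9:-→d10:-→d11:-→d12:H0→d13:-→d14:-→d15:-→d16:H3→d17:-→d18:-→d19:-→d20:-→d21:-→d22:H2→d23:-  best=H2
  ? 20.70.252.119  path d0:H0→d1:-→d2:-→d3:-→d4:-  best=H0
  ? 26.133.207.12  path d0:H0→d1:-→d2:-→d3:-→d4:-→d5:-→d6:-→d7:-→d8:H3→d9:-→d10:-→d11:-→d12:-→d13:-→d14:-→d15:-→d16:H0→d17:-→d18:-→d19:-→d20:-→d21:-→d22:-→d23:-→d24:H1  best=H1
  + 196.128.0.0/12 (H0) depth=12
  + 26.133.192.0/20 (H1) depth=20
  ? 26.133.207.192  path d0:H0→d1:-→d2:-→d3:-→d4:-→d5:-→d6:-→d7:-→d8:H3→d9:-→d10:-→d11:-→d12:-→d13:-→d14:-→d15:-→d16:H0→d17:-→d18:-→d19:-→d20:H1→d21:-→d22:-→d23:-→d24:H1→d25:-→d26:-→d27:-→d28:H5  best=H5
  + 26.133.192.0/19 (H4) depth=19
  + 0.0.0.0/0 (H1) depth=0
  ? 196.138.113.68  path d0:H1→d1:-→d2:-→d3:-→d4:-→d5:-→d6:-→d7:-→d8:-→d9:-→d10:-→d11:-→d12:H0→d13:-→d14:-→d15:-→d16:H3→d17:-→d18:-→d19:-→d20:-→d21:-→d22:H2→d23:-→d24:H5→d25:-→d26:-→d27:-→d28:H1  best=H1
  ? 196.138.113.2  path d0:H1→d1:-→d2:-→d3:-→d4:-→d5:-→d6:-→d7:-→d8:-→d9:-→d10:-→d11:-→d12:H0→d13:-→d14:-→d15:-→d16:H3→d17:-→d18:-→d19:-→d20:-→d21:-→d22:H2→d23:-→d24:H5→d25:-  best=H5
  ? 94.235.34.7  path d0:H1→d1:-  best=H1

== LOOKUPS ==
["H1","H1","H3","H5","H1","H0","H2","H3","H2","H0","H1","H5","H1","H5","H1"]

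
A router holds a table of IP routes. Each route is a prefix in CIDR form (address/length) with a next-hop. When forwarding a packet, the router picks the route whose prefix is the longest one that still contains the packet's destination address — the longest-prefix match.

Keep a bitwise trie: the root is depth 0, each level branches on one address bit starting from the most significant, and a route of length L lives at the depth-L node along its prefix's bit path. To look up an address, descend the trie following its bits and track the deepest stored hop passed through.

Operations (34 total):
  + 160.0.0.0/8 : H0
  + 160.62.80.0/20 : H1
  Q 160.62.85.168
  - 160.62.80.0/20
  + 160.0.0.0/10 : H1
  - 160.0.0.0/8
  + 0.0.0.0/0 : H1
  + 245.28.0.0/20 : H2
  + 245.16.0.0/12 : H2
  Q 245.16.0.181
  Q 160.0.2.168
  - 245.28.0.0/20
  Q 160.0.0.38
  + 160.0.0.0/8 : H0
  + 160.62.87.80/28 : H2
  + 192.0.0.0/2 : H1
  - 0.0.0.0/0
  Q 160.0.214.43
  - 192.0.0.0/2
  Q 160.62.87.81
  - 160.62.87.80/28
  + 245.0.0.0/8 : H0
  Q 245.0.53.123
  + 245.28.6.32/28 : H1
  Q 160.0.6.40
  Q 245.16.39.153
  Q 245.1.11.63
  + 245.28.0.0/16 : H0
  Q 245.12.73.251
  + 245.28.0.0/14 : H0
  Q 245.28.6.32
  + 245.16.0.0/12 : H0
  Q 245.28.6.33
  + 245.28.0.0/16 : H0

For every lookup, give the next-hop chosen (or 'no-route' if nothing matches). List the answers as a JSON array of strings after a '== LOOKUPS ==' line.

Trace:
  + 160.0.0.0/8 (H0) depth=8
  + 160.62.80.0/20 (H1) depth=20
  Q 160.62.85.168: descend 10100000001111100101 ; hops seen [H0,H1] ; pick H1
  - 160.62.80.0/20 clear@20
  + 160.0.0.0/10 (H1) depth=10
  - 160.0.0.0/8 clear@8
  + 0.0.0.0/0 (H1) depth=0
  + 245.28.0.0/20 (H2) depth=20
  + 245.16.0.0/12 (H2) depth=12
  Q 245.16.0.181: descend 111101010001 ; hops seen [H1,H2] ; pick H2
  Q 160.0.2.168: descend 1010000000 ; hops seen [H1,H1] ; pick H1
  - 245.28.0.0/20 clear@20
  Q 160.0.0.38: descend 1010000000 ; hops seen [H1,H1] ; pick H1
  + 160.0.0.0/8 (H0) depth=8
  + 160.62.87.80/28 (H2) depth=28
  + 192.0.0.0/2 (H1) depth=2
  - 0.0.0.0/0 clear@0
  Q 160.0.214.43: descend 1010000000 ; hops seen [H0,H1] ; pick H1
  - 192.0.0.0/2 clear@2
  Q 160.62.87.81: descend 1010000000111110010101110101 ; hops seen [H0,H1,H2] ; pick H2
  - 160.62.87.80/28 clear@28
  + 245.0.0.0/8 (H0) depth=8
  Q 245.0.53.123: descend 11110101000 ; hops seen [H0] ; pick H0
  + 245.28.6.32/28 (H1) depth=28
  Q 160.0.6.40: descend 1010000000 ; hops seen [H0,H1] ; pick H1
  Q 245.16.39.153: descend 111101010001 ; hops seen [H0,H2] ; pick H2
  Q 245.1.11.63: descend 11110101000 ; hops seen [H0] ; pick H0
  + 245.28.0.0/16 (H0) depth=16
  Q 245.12.73.251: descend 11110101000 ; hops seen [H0] ; pick H0
  + 245.28.0.0/14 (H0) depth=14
  Q 245.28.6.32: descend 1111010100011100000001100010 ; hops seen [H0,H2,H0,H0,H1] ; pick H1
  + 245.16.0.0/12 (H0) depth=12
  Q 245.28.6.33: descend 1111010100011100000001100010 ; hops seen [H0,H0,H0,H0,H1] ; pick H1
  + 245.28.0.0/16 (H0) depth=16

== LOOKUPS ==
["H1","H2","H1","H1","H1","H2","H0","H1","H2","H0","H0","H1","H1"]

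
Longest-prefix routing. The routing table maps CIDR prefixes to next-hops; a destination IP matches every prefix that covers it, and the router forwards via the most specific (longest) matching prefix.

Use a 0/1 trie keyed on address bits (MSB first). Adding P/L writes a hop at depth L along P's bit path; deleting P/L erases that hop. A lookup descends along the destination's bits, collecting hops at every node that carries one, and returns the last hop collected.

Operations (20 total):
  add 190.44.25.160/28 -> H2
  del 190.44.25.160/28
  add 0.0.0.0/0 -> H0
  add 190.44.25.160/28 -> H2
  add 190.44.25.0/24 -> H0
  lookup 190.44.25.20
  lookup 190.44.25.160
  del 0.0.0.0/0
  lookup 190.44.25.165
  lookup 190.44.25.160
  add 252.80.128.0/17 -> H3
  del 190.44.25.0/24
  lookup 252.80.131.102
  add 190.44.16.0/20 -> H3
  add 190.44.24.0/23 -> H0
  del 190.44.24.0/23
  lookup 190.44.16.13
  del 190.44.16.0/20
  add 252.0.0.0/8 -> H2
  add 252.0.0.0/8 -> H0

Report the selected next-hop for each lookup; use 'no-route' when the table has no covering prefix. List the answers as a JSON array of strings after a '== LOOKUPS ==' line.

Apply in order:
  + 190.44.25.160/28 (H2) depth=28
  del 190.44.25.160/28 (clear depth 28)
  + 0.0.0.0/0 (H0) depth=0
  + 190.44.25.160/28 (H2) depth=28
  + 190.44.25.0/24 (H0) depth=24
  Q 190.44.25.20: descend 101111100010110000011001 ; hops seen [H0,H0] ; pick H0
  Q 190.44.25.160: descend 1011111000101100000110011010 ; hops seen [H0,H0,H2] ; pick H2
  del 0.0.0.0/0 (clear depth 0)
  Q 190.44.25.165: descend 1011111000101100000110011010 ; hops seen [H0,H2] ; pick H2
  Q 190.44.25.160: descend 1011111000101100000110011010 ; hops seen [H0,H2] ; pick H2
  + 252.80.128.0/17 (H3) depth=17
  del 190.44.25.0/24 (clear depth 24)
  Q 252.80.131.102: descend 11111100010100001 ; hops seen [H3] ; pick H3
  + 190.44.16.0/20 (H3) depth=20
  + 190.44.24.0/23 (H0) depth=23
  del 190.44.24.0/23 (clear depth 23)
  Q 190.44.16.13: descend 10111110001011000001 ; hops seen [H3] ; pick H3
  del 190.44.16.0/20 (clear depth 20)
  + 252.0.0.0/8 (H2) depth=8
  + 252.0.0.0/8 (H0) depth=8

== LOOKUPS ==
["H0","H2","H2","H2","H3","H3"]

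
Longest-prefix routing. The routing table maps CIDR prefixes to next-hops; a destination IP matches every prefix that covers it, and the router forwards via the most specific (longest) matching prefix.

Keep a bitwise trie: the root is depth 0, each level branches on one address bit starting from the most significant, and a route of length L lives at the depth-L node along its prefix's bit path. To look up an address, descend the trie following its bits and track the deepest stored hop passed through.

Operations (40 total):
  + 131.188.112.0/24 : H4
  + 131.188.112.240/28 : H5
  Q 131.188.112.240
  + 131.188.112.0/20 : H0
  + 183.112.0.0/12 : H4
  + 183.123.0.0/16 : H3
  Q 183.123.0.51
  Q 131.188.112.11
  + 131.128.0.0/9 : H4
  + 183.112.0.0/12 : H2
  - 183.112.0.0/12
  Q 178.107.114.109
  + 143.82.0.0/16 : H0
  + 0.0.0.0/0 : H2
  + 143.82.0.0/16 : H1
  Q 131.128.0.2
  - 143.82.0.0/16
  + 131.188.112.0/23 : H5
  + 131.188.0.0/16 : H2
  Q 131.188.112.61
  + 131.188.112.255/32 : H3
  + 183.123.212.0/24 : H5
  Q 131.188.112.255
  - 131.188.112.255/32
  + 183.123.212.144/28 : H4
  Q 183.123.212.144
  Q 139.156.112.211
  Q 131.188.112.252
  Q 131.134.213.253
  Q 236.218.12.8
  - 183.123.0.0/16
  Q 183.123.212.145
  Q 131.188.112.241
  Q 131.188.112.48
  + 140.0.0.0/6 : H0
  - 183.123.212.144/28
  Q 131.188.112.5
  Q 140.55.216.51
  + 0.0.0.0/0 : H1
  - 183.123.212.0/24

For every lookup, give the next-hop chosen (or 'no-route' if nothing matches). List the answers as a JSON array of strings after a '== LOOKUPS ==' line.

Process each operation:
  add 131.188.112.0/24 -> H4 at depth 24
  add 131.188.112.240/28 -> H5 at depth 28
  Q 131.188.112.240: descend 1000001110111100011100001111 ; hops seen [H4,H5] ; pick H5
  add 131.188.112.0/20 -> H0 at depth 20
  add 183.112.0.0/12 -> H4 at depth 12
  add 183.123.0.0/16 -> H3 at depth 16
  Q 183.123.0.51: descend 1011011101111011 ; hops seen [H4,H3] ; pick H3
  Q 131.188.112.11: descend 100000111011110001110000 ; hops seen [H0,H4] ; pick H4
  add 131.128.0.0/9 -> H4 at depth 9
  add 183.112.0.0/12 -> H2 at depth 12
  - 183.112.0.0/12 clear@12
  Q 178.107.114.109: descend 10110 ; hops seen [∅] ; pick no-route
  add 143.82.0.0/16 -> H0 at depth 16
  add 0.0.0.0/0 -> H2 at depth 0
  add 143.82.0.0/16 -> H1 at depth 16
  Q 131.128.0.2: descend 1000001110 ; hops seen [H2,H4] ; pick H4
  - 143.82.0.0/16 clear@16
  add 131.188.112.0/23 -> H5 at depth 23
  add 131.188.0.0/16 -> H2 at depth 16
  Q 131.188.112.61: descend 100000111011110001110000 ; hops seen [H2,H4,H2,H0,H5,H4] ; pick H4
  add 131.188.112.255/32 -> H3 at depth 32
  add 183.123.212.0/24 -> H5 at depth 24
  Q 131.188.112.255: descend 10000011101111000111000011111111 ; hops seen [H2,H4,H2,H0,H5,H4,H5,H3] ; pick H3
  - 131.188.112.255/32 clear@32
  add 183.123.212.144/28 -> H4 at depth 28
  Q 183.123.212.144: descend 1011011101111011110101001001 ; hops seen [H2,H3,H5,H4] ; pick H4
  Q 139.156.112.211: descend 10001 ; hops seen [H2] ; pick H2
  Q 131.188.112.252: descend 100000111011110001110000111111 ; hops seen [H2,H4,H2,H0,H5,H4,H5] ; pick H5
  Q 131.134.213.253: descend 1000001110 ; hops seen [H2,H4] ; pick H4
  Q 236.218.12.8: descend 1 ; hops seen [H2] ; pick H2
  - 183.123.0.0/16 clear@16
  Q 183.123.212.145: descend 1011011101111011110101001001 ; hops seen [H2,H5,H4] ; pick H4
  Q 131.188.112.241: descend 1000001110111100011100001111 ; hops seen [H2,H4,H2,H0,H5,H4,H5] ; pick H5
  Q 131.188.112.48: descend 100000111011110001110000 ; hops seen [H2,H4,H2,H0,H5,H4] ; pick H4
  add 140.0.0.0/6 -> H0 at depth 6
  - 183.123.212.144/28 clear@28
  Q 131.188.112.5: descend 100000111011110001110000 ; hops seen [H2,H4,H2,H0,H5,H4] ; pick H4
  Q 140.55.216.51: descend 100011 ; hops seen [H2,H0] ; pick H0
  add 0.0.0.0/0 -> H1 at depth 0
  - 183.123.212.0/24 clear@24

== LOOKUPS ==
["H5","H3","H4","no-route","H4","H4","H3","H4","H2","H5","H4","H2","H4","H5","H4","H4","H0"]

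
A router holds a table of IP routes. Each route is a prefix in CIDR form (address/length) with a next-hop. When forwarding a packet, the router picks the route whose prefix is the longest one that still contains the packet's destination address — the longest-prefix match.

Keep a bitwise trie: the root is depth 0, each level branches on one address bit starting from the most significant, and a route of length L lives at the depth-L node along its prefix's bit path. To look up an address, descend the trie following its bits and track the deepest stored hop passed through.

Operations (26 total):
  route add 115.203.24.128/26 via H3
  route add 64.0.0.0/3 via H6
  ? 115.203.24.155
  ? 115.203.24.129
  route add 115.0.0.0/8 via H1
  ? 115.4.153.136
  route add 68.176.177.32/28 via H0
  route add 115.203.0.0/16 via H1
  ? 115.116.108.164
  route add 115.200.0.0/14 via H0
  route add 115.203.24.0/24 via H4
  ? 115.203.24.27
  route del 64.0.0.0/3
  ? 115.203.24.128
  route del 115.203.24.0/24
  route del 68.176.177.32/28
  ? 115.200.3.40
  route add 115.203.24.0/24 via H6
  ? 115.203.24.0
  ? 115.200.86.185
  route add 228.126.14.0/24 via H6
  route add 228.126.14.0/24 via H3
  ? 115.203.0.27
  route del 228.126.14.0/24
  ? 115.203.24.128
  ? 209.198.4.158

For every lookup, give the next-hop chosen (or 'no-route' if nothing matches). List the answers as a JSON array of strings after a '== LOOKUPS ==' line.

Trace:
  add 115.203.24.128/26 -> H3 at depth 26
  add 64.0.0.0/3 -> H6 at depth 3
  lookup 115.203.24.155: bits 01110011110010110001100010 walk d0:-→d1:-→d2:-→d3:-→d4:-→d5:-→d6:-→d7:-→d8:-→d9:-→d10:-→d11:-→d12:-→d13:-→d14:-→d15:-→d16:-→d17:-→d18:-→d19:-→d20:-→d21:-→d22:-→d23:-→d24:-→d25:-→d26:H3 -> H3
  lookup 115.203.24.129: bits 01110011110010110001100010 walk d0:-→d1:-→d2:-→d3:-→d4:-→d5:-→d6:-→d7:-→d8:-→d9:-→d10:-→d11:-→d12:-→d13:-→d14:-→d15:-→d16:-→d17:-→d18:-→d19:-→d20:-→d21:-→d22:-→d23:-→d24:-→d25:-→d26:H3 -> H3
  add 115.0.0.0/8 -> H1 at depth 8
  lookup 115.4.153.136: bits 01110011 walk d0:-→d1:-→d2:-→d3:-→d4:-→d5:-→d6:-→d7:-→d8:H1 -> H1
  add 68.176.177.32/28 -> H0 at depth 28
  add 115.203.0.0/16 -> H1 at depth 16
  lookup 115.116.108.164: bits 01110011 walk d0:-→d1:-→d2:-→d3:-→d4:-→d5:-→d6:-→d7:-→d8:H1 -> H1
  add 115.200.0.0/14 -> H0 at depth 14
  add 115.203.24.0/24 -> H4 at depth 24
  lookup 115.203.24.27: bits 011100111100101100011000 walk d0:-→d1:-→d2:-→d3:-→d4:-→d5:-→d6:-→d7:-→d8:H1→d9:-→d10:-→d11:-→d12:-→d13:-→d14:H0→d15:-→d16:H1→d17:-→d18:-→d19:-→d20:-→d21:-→d22:-→d23:-→d24:H4 -> H4
  del 64.0.0.0/3 (clear depth 3)
  lookup 115.203.24.128: bits 01110011110010110001100010 walk d0:-→d1:-→d2:-→d3:-→d4:-→d5:-→d6:-→d7:-→d8:H1→d9:-→d10:-→d11:-→d12:-→d13:-→d14:H0→d15:-→d16:H1→d17:-→d18:-→d19:-→d20:-→d21:-→d22:-→d23:-→d24:H4→d25:-→d26:H3 -> H3
  del 115.203.24.0/24 (clear depth 24)
  del 68.176.177.32/28 (clear depth 28)
  lookup 115.200.3.40: bits 01110011110010 walk d0:-→d1:-→d2:-→d3:-→d4:-→d5:-→d6:-→d7:-→d8:H1→d9:-→d10:-→d11:-→d12:-→d13:-→d14:H0 -> H0
  add 115.203.24.0/24 -> H6 at depth 24
  lookup 115.203.24.0: bits 011100111100101100011000 walk d0:-→d1:-→d2:-→d3:-→d4:-→d5:-→d6:-→d7:-→d8:H1→d9:-→d10:-→d11:-→d12:-→d13:-→d14:H0→d15:-→d16:H1→d17:-→d18:-→d19:-→d20:-→d21:-→d22:-→d23:-→d24:H6 -> H6
  lookup 115.200.86.185: bits 01110011110010 walk d0:-→d1:-→d2:-→d3:-→d4:-→d5:-→d6:-→d7:-→d8:H1→d9:-→d10:-→d11:-→d12:-→d13:-→d14:H0 -> H0
  add 228.126.14.0/24 -> H6 at depth 24
  add 228.126.14.0/24 -> H3 at depth 24
  lookup 115.203.0.27: bits 0111001111001011000 walk d0:-→d1:-→d2:-→d3:-→d4:-→d5:-→d6:-→d7:-→d8:H1→d9:-→d10:-→d11:-→d12:-→d13:-→d14:H0→d15:-→d16:H1→d17:-→d18:-→d19:- -> H1
  del 228.126.14.0/24 (clear depth 24)
  lookup 115.203.24.128: bits 01110011110010110001100010 walk d0:-→d1:-→d2:-→d3:-→d4:-→d5:-→d6:-→d7:-→d8:H1→d9:-→d10:-→d11:-→d12:-→d13:-→d14:H0→d15:-→d16:H1→d17:-→d18:-→d19:-→d20:-→d21:-→d22:-→d23:-→d24:H6→d25:-→d26:H3 -> H3
  lookup 209.198.4.158: bits 11 walk d0:-→d1:-→d2:- -> no-route

== LOOKUPS ==
["H3","H3","H1","H1","H4","H3","H0","H6","H0","H1","H3","no-route"]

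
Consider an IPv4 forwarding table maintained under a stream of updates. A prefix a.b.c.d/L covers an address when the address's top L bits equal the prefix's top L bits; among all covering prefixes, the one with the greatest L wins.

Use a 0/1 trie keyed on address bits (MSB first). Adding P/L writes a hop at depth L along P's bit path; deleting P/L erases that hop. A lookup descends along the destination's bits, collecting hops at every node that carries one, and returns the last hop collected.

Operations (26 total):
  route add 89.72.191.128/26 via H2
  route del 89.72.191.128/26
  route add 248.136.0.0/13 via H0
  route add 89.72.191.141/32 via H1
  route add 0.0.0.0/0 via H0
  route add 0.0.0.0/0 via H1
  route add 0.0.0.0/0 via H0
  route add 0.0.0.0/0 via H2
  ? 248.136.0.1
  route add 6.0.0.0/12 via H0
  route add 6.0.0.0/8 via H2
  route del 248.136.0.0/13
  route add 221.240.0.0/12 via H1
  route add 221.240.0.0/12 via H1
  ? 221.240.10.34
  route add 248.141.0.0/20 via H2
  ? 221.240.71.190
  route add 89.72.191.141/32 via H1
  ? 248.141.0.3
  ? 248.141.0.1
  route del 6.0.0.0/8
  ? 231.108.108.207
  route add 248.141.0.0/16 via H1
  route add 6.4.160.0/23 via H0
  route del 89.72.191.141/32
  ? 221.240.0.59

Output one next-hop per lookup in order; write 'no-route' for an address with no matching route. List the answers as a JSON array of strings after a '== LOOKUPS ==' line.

Apply in order:
  + 89.72.191.128/26 (H2) depth=26
  del 89.72.191.128/26 (clear depth 26)
  + 248.136.0.0/13 (H0) depth=13
  + 89.72.191.141/32 (H1) depth=32
  + 0.0.0.0/0 (H0) depth=0
  + 0.0.0.0/0 (H1) depth=0
  + 0.0.0.0/0 (H0) depth=0
  + 0.0.0.0/0 (H2) depth=0
  Q 248.136.0.1: descend 1111100010001 ; hops seen [H2,H0] ; pick H0
  + 6.0.0.0/12 (H0) depth=12
  + 6.0.0.0/8 (H2) depth=8
  del 248.136.0.0/13 (clear depth 13)
  + 221.240.0.0/12 (H1) depth=12
  + 221.240.0.0/12 (H1) depth=12
  Q 221.240.10.34: descend 110111011111 ; hops seen [H2,H1] ; pick H1
  + 248.141.0.0/20 (H2) depth=20
  Q 221.240.71.190: descend 110111011111 ; hops seen [H2,H1] ; pick H1
  + 89.72.191.141/32 (H1) depth=32
  Q 248.141.0.3: descend 11111000100011010000 ; hops seen [H2,H2] ; pick H2
  Q 248.141.0.1: descend 11111000100011010000 ; hops seen [H2,H2] ; pick H2
  del 6.0.0.0/8 (clear depth 8)
  Q 231.108.108.207: descend 111 ; hops seen [H2] ; pick H2
  + 248.141.0.0/16 (H1) depth=16
  + 6.4.160.0/23 (H0) depth=23
  del 89.72.191.141/32 (clear depth 32)
  Q 221.240.0.59: descend 110111011111 ; hops seen [H2,H1] ; pick H1

== LOOKUPS ==
["H0","H1","H1","H2","H2","H2","H1"]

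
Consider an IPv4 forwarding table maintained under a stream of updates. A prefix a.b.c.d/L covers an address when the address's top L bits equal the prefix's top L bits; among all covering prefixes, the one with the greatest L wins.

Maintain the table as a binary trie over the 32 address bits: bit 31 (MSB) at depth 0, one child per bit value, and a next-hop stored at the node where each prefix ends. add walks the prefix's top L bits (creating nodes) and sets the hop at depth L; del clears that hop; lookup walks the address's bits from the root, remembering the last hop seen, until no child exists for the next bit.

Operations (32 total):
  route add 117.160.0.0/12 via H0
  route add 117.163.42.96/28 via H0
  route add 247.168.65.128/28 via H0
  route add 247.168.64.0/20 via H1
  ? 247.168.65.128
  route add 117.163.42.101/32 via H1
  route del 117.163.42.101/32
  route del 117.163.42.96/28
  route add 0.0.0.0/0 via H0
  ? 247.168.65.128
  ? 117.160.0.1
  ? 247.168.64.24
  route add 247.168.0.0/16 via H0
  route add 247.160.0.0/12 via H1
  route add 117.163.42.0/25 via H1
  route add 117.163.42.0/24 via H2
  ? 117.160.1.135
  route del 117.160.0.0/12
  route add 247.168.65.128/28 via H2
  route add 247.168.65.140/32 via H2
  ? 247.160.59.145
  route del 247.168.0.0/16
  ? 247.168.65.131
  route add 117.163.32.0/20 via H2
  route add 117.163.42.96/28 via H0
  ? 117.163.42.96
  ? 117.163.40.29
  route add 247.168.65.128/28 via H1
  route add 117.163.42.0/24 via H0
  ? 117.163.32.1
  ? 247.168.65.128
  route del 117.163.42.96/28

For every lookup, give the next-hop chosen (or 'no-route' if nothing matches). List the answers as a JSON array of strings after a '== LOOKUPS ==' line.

Apply in order:
  + 117.160.0.0/12 (H0) depth=12
  + 117.163.42.96/28 (H0) depth=28
  + 247.168.65.128/28 (H0) depth=28
  + 247.168.64.0/20 (H1) depth=20
  ? 247.168.65.128  path d0:-→d1:-→d2:-→d3:-→d4:-→d5:-→d6:-→d7:-→d8:-→d9:-→d10:-→d11:-→d12:-→d13:-→d14:-→d15:-→d16:-→d17:-→d18:-→d19:-→d20:H1→d21:-→d22:-→d23:-→d24:-→d25:-→d26:-→d27:-→d28:H0  best=H0
  + 117.163.42.101/32 (H1) depth=32
  - 117.163.42.101/32 clear@32
  - 117.163.42.96/28 clear@28
  + 0.0.0.0/0 (H0) depth=0
  ? 247.168.65.128  path d0:H0→d1:-→d2:-→d3:-→d4:-→d5:-→d6:-→d7:-→d8:-→d9:-→d10:-→d11:-→d12:-→d13:-→d14:-→d15:-→d16:-→d17:-→d18:-→d19:-→d20:H1→d21:-→d22:-→d23:-→d24:-→d25:-→d26:-→d27:-→d28:H0  best=H0
  ? 117.160.0.1  path d0:H0→d1:-→d2:-→d3:-→d4:-→d5:-→d6:-→d7:-→d8:-→d9:-→d10:-→d11:-→d12:H0→d13:-→d14:-  best=H0
  ? 247.168.64.24  path d0:H0→d1:-→d2:-→d3:-→d4:-→d5:-→d6:-→d7:-→d8:-→d9:-→d10:-→d11:-→d12:-→d13:-→d14:-→d15:-→d16:-→d17:-→d18:-→d19:-→d20:H1→d21:-→d22:-→d23:-  best=H1
  + 247.168.0.0/16 (H0) depth=16
  + 247.160.0.0/12 (H1) depth=12
  + 117.163.42.0/25 (H1) depth=25
  + 117.163.42.0/24 (H2) depth=24
  ? 117.160.1.135  path d0:H0→d1:-→d2:-→d3:-→d4:-→d5:-→d6:-→d7:-→d8:-→d9:-→d10:-→d11:-→d12:H0→d13:-→d14:-  best=H0
  - 117.160.0.0/12 clear@12
  + 247.168.65.128/28 (H2) depth=28
  + 247.168.65.140/32 (H2) depth=32
  ? 247.160.59.145  path d0:H0→d1:-→d2:-→d3:-→d4:-→d5:-→d6:-→d7:-→d8:-→d9:-→d10:-→d11:-→d12:H1  best=H1
  - 247.168.0.0/16 clear@16
  ? 247.168.65.131  path d0:H0→d1:-→d2:-→d3:-→d4:-→d5:-→d6:-→d7:-→d8:-→d9:-→d10:-→d11:-→d12:H1→d13:-→d14:-→d15:-→d16:-→d17:-→d18:-→d19:-→d20:H1→d21:-→d22:-→d23:-→d24:-→d25:-→d26:-→d27:-→d28:H2  best=H2
  + 117.163.32.0/20 (H2) depth=20
  + 117.163.42.96/28 (H0) depth=28
  ? 117.163.42.96  path d0:H0→d1:-→d2:-→d3:-→d4:-→d5:-→d6:-→d7:-→d8:-→d9:-→d10:-→d11:-→d12:-→d13:-→d14:-→d15:-→d16:-→d17:-→d18:-→d19:-→d20:H2→d21:-→d22:-→d23:-→d24:H2→d25:H1→d26:-→d27:-→d28:H0→d29:-  best=H0
  ? 117.163.40.29  path d0:H0→d1:-→d2:-→d3:-→d4:-→d5:-→d6:-→d7:-→d8:-→d9:-→d10:-→d11:-→d12:-→d13:-→d14:-→d15:-→d16:-→d17:-→d18:-→d19:-→d20:H2→d21:-→d22:-  best=H2
  + 247.168.65.128/28 (H1) depth=28
  + 117.163.42.0/24 (H0) depth=24
  ? 117.163.32.1  path d0:H0→d1:-→d2:-→d3:-→d4:-→d5:-→d6:-→d7:-→d8:-→d9:-→d10:-→d11:-→d12:-→d13:-→d14:-→d15:-→d16:-→d17:-→d18:-→d19:-→d20:H2  best=H2
  ? 247.168.65.128  path d0:H0→d1:-→d2:-→d3:-→d4:-→d5:-→d6:-→d7:-→d8:-→d9:-→d10:-→d11:-→d12:H1→d13:-→d14:-→d15:-→d16:-→d17:-→d18:-→d19:-→d20:H1→d21:-→d22:-→d23:-→d24:-→d25:-→d26:-→d27:-→d28:H1  best=H1
  - 117.163.42.96/28 clear@28

== LOOKUPS ==
["H0","H0","H0","H1","H0","H1","H2","H0","H2","H2","H1"]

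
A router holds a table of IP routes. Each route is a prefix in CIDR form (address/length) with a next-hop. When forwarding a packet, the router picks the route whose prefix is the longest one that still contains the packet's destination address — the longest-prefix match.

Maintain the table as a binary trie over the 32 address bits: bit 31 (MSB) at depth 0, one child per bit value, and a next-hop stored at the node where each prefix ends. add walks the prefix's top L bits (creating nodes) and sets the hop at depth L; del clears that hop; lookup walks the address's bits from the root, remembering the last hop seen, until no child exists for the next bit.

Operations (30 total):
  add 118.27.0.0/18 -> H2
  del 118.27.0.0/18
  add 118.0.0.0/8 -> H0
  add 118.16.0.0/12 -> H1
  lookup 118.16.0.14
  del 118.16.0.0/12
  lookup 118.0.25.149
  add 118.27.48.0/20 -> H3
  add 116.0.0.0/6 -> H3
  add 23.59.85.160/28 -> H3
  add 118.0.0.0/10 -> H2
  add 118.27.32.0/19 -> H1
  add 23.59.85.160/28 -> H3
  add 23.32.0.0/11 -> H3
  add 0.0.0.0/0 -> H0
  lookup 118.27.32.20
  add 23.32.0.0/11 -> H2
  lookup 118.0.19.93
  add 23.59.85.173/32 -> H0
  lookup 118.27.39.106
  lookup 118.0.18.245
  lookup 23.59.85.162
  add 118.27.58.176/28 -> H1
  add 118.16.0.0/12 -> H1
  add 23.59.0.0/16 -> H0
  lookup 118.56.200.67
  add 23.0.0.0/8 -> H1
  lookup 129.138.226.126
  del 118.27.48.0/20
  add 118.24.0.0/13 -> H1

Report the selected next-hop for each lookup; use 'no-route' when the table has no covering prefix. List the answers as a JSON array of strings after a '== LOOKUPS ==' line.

Trace:
  add 118.27.0.0/18 -> H2 at depth 18
  del 118.27.0.0/18 (clear depth 18)
  add 118.0.0.0/8 -> H0 at depth 8
  add 118.16.0.0/12 -> H1 at depth 12
  Q 118.16.0.14: descend 011101100001 ; hops seen [H0,H1] ; pick H1
  del 118.16.0.0/12 (clear depth 12)
  Q 118.0.25.149: descend 01110110000 ; hops seen [H0] ; pick H0
  add 118.27.48.0/20 -> H3 at depth 20
  add 116.0.0.0/6 -> H3 at depth 6
  add 23.59.85.160/28 -> H3 at depth 28
  add 118.0.0.0/10 -> H2 at depth 10
  add 118.27.32.0/19 -> H1 at depth 19
  add 23.59.85.160/28 -> H3 at depth 28
  add 23.32.0.0/11 -> H3 at depth 11
  add 0.0.0.0/0 -> H0 at depth 0
  Q 118.27.32.20: descend 0111011000011011001 ; hops seen [H0,H3,H0,H2,H1] ; pick H1
  add 23.32.0.0/11 -> H2 at depth 11
  Q 118.0.19.93: descend 01110110000 ; hops seen [H0,H3,H0,H2] ; pick H2
  add 23.59.85.173/32 -> H0 at depth 32
  Q 118.27.39.106: descend 0111011000011011001 ; hops seen [H0,H3,H0,H2,H1] ; pick H1
  Q 118.0.18.245: descend 01110110000 ; hops seen [H0,H3,H0,H2] ; pick H2
  Q 23.59.85.162: descend 0001011100111011010101011010 ; hops seen [H0,H2,H3] ; pick H3
  add 118.27.58.176/28 -> H1 at depth 28
  add 118.16.0.0/12 -> H1 at depth 12
  add 23.59.0.0/16 -> H0 at depth 16
  Q 118.56.200.67: descend 0111011000 ; hops seen [H0,H3,H0,H2] ; pick H2
  add 23.0.0.0/8 -> H1 at depth 8
  Q 129.138.226.126: descend ε ; hops seen [H0] ; pick H0
  del 118.27.48.0/20 (clear depth 20)
  add 118.24.0.0/13 -> H1 at depth 13

== LOOKUPS ==
["H1","H0","H1","H2","H1","H2","H3","H2","H0"]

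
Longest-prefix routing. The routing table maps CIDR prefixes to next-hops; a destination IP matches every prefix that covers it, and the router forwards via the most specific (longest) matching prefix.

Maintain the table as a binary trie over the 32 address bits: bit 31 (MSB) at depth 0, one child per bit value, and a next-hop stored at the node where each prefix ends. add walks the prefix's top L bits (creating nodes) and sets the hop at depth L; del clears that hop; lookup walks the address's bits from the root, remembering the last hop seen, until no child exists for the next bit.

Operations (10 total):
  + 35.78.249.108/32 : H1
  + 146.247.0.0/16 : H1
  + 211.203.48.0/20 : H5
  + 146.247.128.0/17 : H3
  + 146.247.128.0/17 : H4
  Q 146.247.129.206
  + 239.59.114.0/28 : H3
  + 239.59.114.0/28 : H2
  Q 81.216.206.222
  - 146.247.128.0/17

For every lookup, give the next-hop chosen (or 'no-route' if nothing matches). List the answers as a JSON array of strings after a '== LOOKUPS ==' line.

Apply in order:
  add 35.78.249.108/32 -> H1 at depth 32
  add 146.247.0.0/16 -> H1 at depth 16
  add 211.203.48.0/20 -> H5 at depth 20
  add 146.247.128.0/17 -> H3 at depth 17
  add 146.247.128.0/17 -> H4 at depth 17
  Q 146.247.129.206: descend 10010010111101111 ; hops seen [H1,H4] ; pick H4
  add 239.59.114.0/28 -> H3 at depth 28
  add 239.59.114.0/28 -> H2 at depth 28
  Q 81.216.206.222: descend 0 ; hops seen [∅] ; pick no-route
  - 146.247.128.0/17 clear@17

== LOOKUPS ==
["H4","no-route"]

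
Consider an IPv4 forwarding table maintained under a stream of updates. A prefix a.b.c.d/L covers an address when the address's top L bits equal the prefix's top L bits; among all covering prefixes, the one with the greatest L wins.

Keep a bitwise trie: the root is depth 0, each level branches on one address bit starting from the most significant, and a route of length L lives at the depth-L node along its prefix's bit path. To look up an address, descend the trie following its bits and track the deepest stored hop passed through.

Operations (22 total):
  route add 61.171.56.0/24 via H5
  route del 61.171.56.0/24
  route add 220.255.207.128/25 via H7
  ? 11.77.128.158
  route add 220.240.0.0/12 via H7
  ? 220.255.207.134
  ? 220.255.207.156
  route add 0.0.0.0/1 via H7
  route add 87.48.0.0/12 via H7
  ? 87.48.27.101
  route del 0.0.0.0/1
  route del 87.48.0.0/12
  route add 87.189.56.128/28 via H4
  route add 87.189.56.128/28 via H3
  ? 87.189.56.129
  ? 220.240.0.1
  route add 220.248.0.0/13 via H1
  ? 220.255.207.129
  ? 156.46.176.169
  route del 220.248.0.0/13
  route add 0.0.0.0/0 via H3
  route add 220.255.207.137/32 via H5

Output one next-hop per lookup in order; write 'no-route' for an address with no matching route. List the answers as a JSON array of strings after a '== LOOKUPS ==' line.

Process each operation:
  add 61.171.56.0/24 -> H5 at depth 24
  - 61.171.56.0/24 clear@24
  add 220.255.207.128/25 -> H7 at depth 25
  Q 11.77.128.158: descend 00 ; hops seen [∅] ; pick no-route
  add 220.240.0.0/12 -> H7 at depth 12
  Q 220.255.207.134: descend 1101110011111111110011111 ; hops seen [H7,H7] ; pick H7
  Q 220.255.207.156: descend 1101110011111111110011111 ; hops seen [H7,H7] ; pick H7
  add 0.0.0.0/1 -> H7 at depth 1
  add 87.48.0.0/12 -> H7 at depth 12
  Q 87.48.27.101: descend 010101110011 ; hops seen [H7,H7] ; pick H7
  - 0.0.0.0/1 clear@1
  - 87.48.0.0/12 clear@12
  add 87.189.56.128/28 -> H4 at depth 28
  add 87.189.56.128/28 -> H3 at depth 28
  Q 87.189.56.129: descend 0101011110111101001110001000 ; hops seen [H3] ; pick H3
  Q 220.240.0.1: descend 110111001111 ; hops seen [H7] ; pick H7
  add 220.248.0.0/13 -> H1 at depth 13
  Q 220.255.207.129: descend 1101110011111111110011111 ; hops seen [H7,H1,H7] ; pick H7
  Q 156.46.176.169: descend 1 ; hops seen [∅] ; pick no-route
  - 220.248.0.0/13 clear@13
  add 0.0.0.0/0 -> H3 at depth 0
  add 220.255.207.137/32 -> H5 at depth 32

== LOOKUPS ==
["no-route","H7","H7","H7","H3","H7","H7","no-route"]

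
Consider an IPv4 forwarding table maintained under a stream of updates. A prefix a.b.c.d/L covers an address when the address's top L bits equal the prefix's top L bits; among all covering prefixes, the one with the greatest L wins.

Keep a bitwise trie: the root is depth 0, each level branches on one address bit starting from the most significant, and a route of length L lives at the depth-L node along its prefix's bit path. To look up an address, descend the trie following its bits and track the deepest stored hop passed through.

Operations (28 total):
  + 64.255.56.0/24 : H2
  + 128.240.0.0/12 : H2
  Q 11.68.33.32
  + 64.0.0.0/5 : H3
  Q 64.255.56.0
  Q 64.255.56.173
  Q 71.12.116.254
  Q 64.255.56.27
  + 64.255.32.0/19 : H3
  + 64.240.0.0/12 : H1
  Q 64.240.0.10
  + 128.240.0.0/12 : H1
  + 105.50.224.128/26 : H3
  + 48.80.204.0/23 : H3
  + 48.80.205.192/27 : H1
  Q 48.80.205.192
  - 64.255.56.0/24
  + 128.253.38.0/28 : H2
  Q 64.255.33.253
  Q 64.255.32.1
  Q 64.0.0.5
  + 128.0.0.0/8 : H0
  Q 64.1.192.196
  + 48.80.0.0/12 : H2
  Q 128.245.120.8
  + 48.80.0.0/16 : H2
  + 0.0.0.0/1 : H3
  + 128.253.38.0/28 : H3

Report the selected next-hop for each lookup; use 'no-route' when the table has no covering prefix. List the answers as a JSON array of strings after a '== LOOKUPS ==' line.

Apply in order:
  add 64.255.56.0/24 -> H2 at depth 24
  add 128.240.0.0/12 -> H2 at depth 12
  lookup 11.68.33.32: bits 0 walk d0:-→d1:- -> no-route
  add 64.0.0.0/5 -> H3 at depth 5
  lookup 64.255.56.0: bits 010000001111111100111000 walk d0:-→d1:-→d2:-→d3:-→d4:-→d5:H3→d6:-→d7:-→d8:-→d9:-→d10:-→d11:-→d12:-→d13:-→d14:-→d15:-→d16:-→d17:-→d18:-→d19:-→d20:-→d21:-→d22:-→d23:-→d24:H2 -> H2
  lookup 64.255.56.173: bits 010000001111111100111000 walk d0:-→d1:-→d2:-→d3:-→d4:-→d5:H3→d6:-→d7:-→d8:-→d9:-→d10:-→d11:-→d12:-→d13:-→d14:-→d15:-→d16:-→d17:-→d18:-→d19:-→d20:-→d21:-→d22:-→d23:-→d24:H2 -> H2
  lookup 71.12.116.254: bits 01000 walk d0:-→d1:-→d2:-→d3:-→d4:-→d5:H3 -> H3
  lookup 64.255.56.27: bits 010000001111111100111000 walk d0:-→d1:-→d2:-→d3:-→d4:-→d5:H3→d6:-→d7:-→d8:-→d9:-→d10:-→d11:-→d12:-→d13:-→d14:-→d15:-→d16:-→d17:-→d18:-→d19:-→d20:-→d21:-→d22:-→d23:-→d24:H2 -> H2
  add 64.255.32.0/19 -> H3 at depth 19
  add 64.240.0.0/12 -> H1 at depth 12
  lookup 64.240.0.10: bits 010000001111 walk d0:-→d1:-→d2:-→d3:-→d4:-→d5:H3→d6:-→d7:-→d8:-→d9:-→d10:-→d11:-→d12:H1 -> H1
  add 128.240.0.0/12 -> H1 at depth 12
  add 105.50.224.128/26 -> H3 at depth 26
  add 48.80.204.0/23 -> H3 at depth 23
  add 48.80.205.192/27 -> H1 at depth 27
  lookup 48.80.205.192: bits 001100000101000011001101110 walk d0:-→d1:-→d2:-→d3:-→d4:-→d5:-→d6:-→d7:-→d8:-→d9:-→d10:-→d11:-→d12:-→d13:-→d14:-→d15:-→d16:-→d17:-→d18:-→d19:-→d20:-→d21:-→d22:-→d23:H3→d24:-→d25:-→d26:-→d27:H1 -> H1
  del 64.255.56.0/24 (clear depth 24)
  add 128.253.38.0/28 -> H2 at depth 28
  lookup 64.255.33.253: bits 0100000011111111001 walk d0:-→d1:-→d2:-→d3:-→d4:-→d5:H3→d6:-→d7:-→d8:-→d9:-→d10:-→d11:-→d12:H1→d13:-→d14:-→d15:-→d16:-→d17:-→d18:-→d19:H3 -> H3
  lookup 64.255.32.1: bits 0100000011111111001 walk d0:-→d1:-→d2:-→d3:-→d4:-→d5:H3→d6:-→d7:-→d8:-→d9:-→d10:-→d11:-→d12:H1→d13:-→d14:-→d15:-→d16:-→d17:-→d18:-→d19:H3 -> H3
  lookup 64.0.0.5: bits 01000000 walk d0:-→d1:-→d2:-→d3:-→d4:-→d5:H3→d6:-→d7:-→d8:- -> H3
  add 128.0.0.0/8 -> H0 at depth 8
  lookup 64.1.192.196: bits 01000000 walk d0:-→d1:-→d2:-→d3:-→d4:-→d5:H3→d6:-→d7:-→d8:- -> H3
  add 48.80.0.0/12 -> H2 at depth 12
  lookup 128.245.120.8: bits 100000001111 walk d0:-→d1:-→d2:-→d3:-→d4:-→d5:-→d6:-→d7:-→d8:H0→d9:-→d10:-→d11:-→d12:H1 -> H1
  add 48.80.0.0/16 -> H2 at depth 16
  add 0.0.0.0/1 -> H3 at depth 1
  add 128.253.38.0/28 -> H3 at depth 28

== LOOKUPS ==
["no-route","H2","H2","H3","H2","H1","H1","H3","H3","H3","H3","H1"]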